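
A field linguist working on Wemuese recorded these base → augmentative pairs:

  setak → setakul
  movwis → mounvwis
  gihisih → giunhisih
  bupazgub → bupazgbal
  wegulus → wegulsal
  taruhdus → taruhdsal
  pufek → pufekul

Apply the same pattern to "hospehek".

hospehekul

"hospehek" has last vowel 'e'. The one such stem in the data (pufek → pufekul) adds -ul, so the same rule applies.
So hospehek → hospehekul.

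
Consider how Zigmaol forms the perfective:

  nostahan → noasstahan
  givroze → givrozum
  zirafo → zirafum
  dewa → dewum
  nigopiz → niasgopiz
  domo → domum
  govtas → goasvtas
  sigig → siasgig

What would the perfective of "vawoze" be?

nostahan and dewa both have last vowel 'a' yet inflect differently (noasstahan, dewum), so the last vowel is not what conditions the rule; whether the stem ends in a vowel or a consonant is.
"vawoze" ends in a vowel. The stems ending in a vowel (givroze → givrozum, zirafo → zirafum, dewa → dewum) drop the final letter and add -um.
So vawoze → vawozum.

vawozum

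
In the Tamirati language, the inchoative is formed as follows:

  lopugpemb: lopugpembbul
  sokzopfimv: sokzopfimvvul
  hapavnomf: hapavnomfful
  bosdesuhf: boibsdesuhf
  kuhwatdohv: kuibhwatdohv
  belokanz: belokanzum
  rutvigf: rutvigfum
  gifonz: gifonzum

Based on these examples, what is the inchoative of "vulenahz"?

"vulenahz" has second-to-last letter 'h'. The stems whose second-to-last letter is 'h' (bosdesuhf → boibsdesuhf, kuhwatdohv → kuibhwatdohv) insert -ib- after the first vowel.
The other patterns: stems whose second-to-last letter is 'm' double the final consonant and add -ul; stems whose second-to-last letter is 'g' or 'n' add -um.
So vulenahz → vuiblenahz.

vuiblenahz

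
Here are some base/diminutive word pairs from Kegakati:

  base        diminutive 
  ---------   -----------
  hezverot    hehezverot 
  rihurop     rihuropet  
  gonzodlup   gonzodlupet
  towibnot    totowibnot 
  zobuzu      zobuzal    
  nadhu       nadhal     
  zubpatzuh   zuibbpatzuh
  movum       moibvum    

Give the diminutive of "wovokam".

woibvokam

"wovokam" ends in -m. The one such stem in the data (movum → moibvum) inserts -ib- after the first vowel (as does zubpatzuh), so the same rule applies.
So wovokam → woibvokam.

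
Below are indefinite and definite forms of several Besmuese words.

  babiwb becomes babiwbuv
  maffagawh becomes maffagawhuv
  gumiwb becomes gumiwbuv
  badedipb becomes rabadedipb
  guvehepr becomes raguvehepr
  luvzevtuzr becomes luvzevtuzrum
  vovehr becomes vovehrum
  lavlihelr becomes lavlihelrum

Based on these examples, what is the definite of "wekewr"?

babiwb and badedipb both end in -b yet inflect differently (babiwbuv, rabadedipb), so the final letter is not what conditions the rule; the second-to-last letter is.
"wekewr" has second-to-last letter 'w'. The stems whose second-to-last letter is 'w' (babiwb → babiwbuv, maffagawh → maffagawhuv, gumiwb → gumiwbuv) add -uv.
The other patterns: stems whose second-to-last letter is 'p' add the prefix ra-; stems whose second-to-last letter is 'h', 'l' or 'z' add -um.
So wekewr → wekewruv.

wekewruv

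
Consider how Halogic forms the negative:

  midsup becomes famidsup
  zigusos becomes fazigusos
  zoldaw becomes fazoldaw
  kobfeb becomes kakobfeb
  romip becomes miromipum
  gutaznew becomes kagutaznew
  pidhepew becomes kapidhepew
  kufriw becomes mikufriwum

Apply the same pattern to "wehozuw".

fawehozuw

"wehozuw" has last vowel 'u'. The one such stem in the data (midsup → famidsup) adds the prefix fa-, so the same rule applies.
So wehozuw → fawehozuw.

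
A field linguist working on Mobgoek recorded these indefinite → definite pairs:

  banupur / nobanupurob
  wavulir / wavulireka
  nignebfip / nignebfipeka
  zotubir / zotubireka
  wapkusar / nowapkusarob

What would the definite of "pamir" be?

pamireka

wavulir and wapkusar both end in -r yet inflect differently (wavulireka, nowapkusarob), so the final letter is not what conditions the rule; the last vowel is.
"pamir" has last vowel 'i'. The stems whose last vowel is 'i' (wavulir → wavulireka, zotubir → zotubireka, nignebfip → nignebfipeka) add -eka.
So pamir → pamireka.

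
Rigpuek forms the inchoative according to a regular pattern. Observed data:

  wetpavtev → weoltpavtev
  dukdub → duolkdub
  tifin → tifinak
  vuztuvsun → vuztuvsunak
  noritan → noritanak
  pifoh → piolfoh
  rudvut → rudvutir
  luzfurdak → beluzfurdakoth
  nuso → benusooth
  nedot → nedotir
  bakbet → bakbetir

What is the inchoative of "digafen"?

noritan and luzfurdak both have last vowel 'a' yet inflect differently (noritanak, beluzfurdakoth), so the last vowel is not what conditions the rule; the final letter is.
"digafen" ends in -n. The stems ending in -n (noritan → noritanak, vuztuvsun → vuztuvsunak, tifin → tifinak) add -ak.
The other patterns: stems ending in -k or -o add be- … -oth around the stem; stems ending in -t add -ir; stems ending in -b, -h or -v insert -ol- after the first vowel.
So digafen → digafenak.

digafenak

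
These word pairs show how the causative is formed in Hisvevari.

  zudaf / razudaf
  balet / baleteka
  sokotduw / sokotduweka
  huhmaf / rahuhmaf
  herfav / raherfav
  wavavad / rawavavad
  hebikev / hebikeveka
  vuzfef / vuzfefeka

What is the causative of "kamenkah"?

herfav and hebikev both end in -v yet inflect differently (raherfav, hebikeveka), so the final letter is not what conditions the rule; the last vowel is.
"kamenkah" has last vowel 'a'. The stems whose last vowel is 'a' (herfav → raherfav, zudaf → razudaf, huhmaf → rahuhmaf) add the prefix ra-.
So kamenkah → rakamenkah.

rakamenkah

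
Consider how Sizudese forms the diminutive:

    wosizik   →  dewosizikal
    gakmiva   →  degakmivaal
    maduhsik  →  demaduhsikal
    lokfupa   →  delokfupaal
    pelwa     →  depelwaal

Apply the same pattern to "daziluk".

dedazilukal

Every pair shown (wosizik → dewosizikal, gakmiva → degakmivaal, maduhsik → demaduhsikal, …) follows the same rule: add de- … -al around the stem.
So daziluk → dedazilukal.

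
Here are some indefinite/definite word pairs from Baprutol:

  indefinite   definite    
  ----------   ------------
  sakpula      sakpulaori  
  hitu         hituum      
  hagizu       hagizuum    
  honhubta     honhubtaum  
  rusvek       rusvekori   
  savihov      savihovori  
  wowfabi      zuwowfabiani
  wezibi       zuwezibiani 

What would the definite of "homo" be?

homoum

honhubta and sakpula both end in -a yet inflect differently (honhubtaum, sakpulaori), so the final letter is not what conditions the rule; the first letter is.
"homo" begins with h-. The stems beginning with h- (hagizu → hagizuum, hitu → hituum, honhubta → honhubtaum) add -um.
So homo → homoum.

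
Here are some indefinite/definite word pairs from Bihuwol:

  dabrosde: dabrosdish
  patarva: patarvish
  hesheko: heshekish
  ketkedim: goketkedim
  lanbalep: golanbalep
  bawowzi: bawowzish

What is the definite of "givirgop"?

gogivirgop

ketkedim and bawowzi both have last vowel 'i' yet inflect differently (goketkedim, bawowzish), so the last vowel is not what conditions the rule; whether the stem ends in a vowel or a consonant is.
"givirgop" ends in a consonant. The stems ending in a consonant (lanbalep → golanbalep, ketkedim → goketkedim) add the prefix go-.
The other pattern: stems ending in a vowel drop the final letter and add -ish.
So givirgop → gogivirgop.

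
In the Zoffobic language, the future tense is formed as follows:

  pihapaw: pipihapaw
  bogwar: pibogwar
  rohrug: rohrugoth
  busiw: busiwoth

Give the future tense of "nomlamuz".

nomlamuzoth

"nomlamuz" has last vowel 'u'. The one such stem in the data (rohrug → rohrugoth) adds -oth, so the same rule applies.
The other pattern: stems whose last vowel is 'a' add the prefix pi-.
So nomlamuz → nomlamuzoth.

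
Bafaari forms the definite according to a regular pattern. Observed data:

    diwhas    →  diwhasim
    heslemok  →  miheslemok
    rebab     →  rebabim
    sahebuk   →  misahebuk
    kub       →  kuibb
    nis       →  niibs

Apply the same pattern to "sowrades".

misowrades

kub and rebab both end in -b yet inflect differently (kuibb, rebabim), so the final letter is not what conditions the rule; the number of vowels is.
"sowrades" has 3 vowels. The stems with 3 vowels (sahebuk → misahebuk, heslemok → miheslemok) add the prefix mi-.
The other patterns: stems with 1 vowel insert -ib- after the first vowel; stems with 2 vowels add -im.
So sowrades → misowrades.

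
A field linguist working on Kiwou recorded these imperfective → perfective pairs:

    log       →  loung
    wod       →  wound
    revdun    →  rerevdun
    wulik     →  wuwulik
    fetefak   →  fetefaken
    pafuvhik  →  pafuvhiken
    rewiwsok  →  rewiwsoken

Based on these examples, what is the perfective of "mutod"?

wulik and fetefak both end in -k yet inflect differently (wuwulik, fetefaken), so the final letter is not what conditions the rule; the number of vowels is.
"mutod" has 2 vowels. The stems with 2 vowels (revdun → rerevdun, wulik → wuwulik) repeat the first consonant+vowel as a prefix.
So mutod → mumutod.

mumutod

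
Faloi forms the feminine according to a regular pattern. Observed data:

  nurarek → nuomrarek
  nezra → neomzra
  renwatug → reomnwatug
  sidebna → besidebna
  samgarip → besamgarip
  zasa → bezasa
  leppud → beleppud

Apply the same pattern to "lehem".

belehem

nezra and sidebna both end in -a yet inflect differently (neomzra, besidebna), so the final letter is not what conditions the rule; the first letter is.
"lehem" begins with l-. The one such stem in the data (leppud → beleppud) adds the prefix be-, so the same rule applies.
The other pattern: stems beginning with n- or r- insert -om- after the first vowel.
So lehem → belehem.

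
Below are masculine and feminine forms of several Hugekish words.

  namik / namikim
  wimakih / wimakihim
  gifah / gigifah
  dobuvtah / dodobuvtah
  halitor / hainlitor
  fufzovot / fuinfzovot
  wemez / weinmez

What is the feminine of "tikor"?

wimakih and gifah both end in -h yet inflect differently (wimakihim, gigifah), so the final letter is not what conditions the rule; the last vowel is.
"tikor" has last vowel 'o'. The stems whose last vowel is 'o' (halitor → hainlitor, fufzovot → fuinfzovot) insert -in- after the first vowel.
So tikor → tiinkor.

tiinkor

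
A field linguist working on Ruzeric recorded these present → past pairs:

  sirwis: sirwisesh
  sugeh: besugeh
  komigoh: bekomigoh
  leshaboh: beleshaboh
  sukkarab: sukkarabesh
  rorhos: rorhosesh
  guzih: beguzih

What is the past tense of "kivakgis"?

kivakgisesh

guzih and sirwis both have last vowel 'i' yet inflect differently (beguzih, sirwisesh), so the last vowel is not what conditions the rule; the final letter is.
"kivakgis" ends in -s. The stems ending in -s (sirwis → sirwisesh, rorhos → rorhosesh) add -esh.
The other pattern: stems ending in -h add the prefix be-.
So kivakgis → kivakgisesh.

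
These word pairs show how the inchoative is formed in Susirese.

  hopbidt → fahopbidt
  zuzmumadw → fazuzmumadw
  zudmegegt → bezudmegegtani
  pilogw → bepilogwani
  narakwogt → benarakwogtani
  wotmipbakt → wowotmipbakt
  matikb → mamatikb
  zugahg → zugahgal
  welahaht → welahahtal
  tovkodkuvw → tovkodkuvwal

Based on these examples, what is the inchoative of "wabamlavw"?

"wabamlavw" has second-to-last letter 'v'. The one such stem in the data (tovkodkuvw → tovkodkuvwal) adds -al, so the same rule applies.
The other patterns: stems whose second-to-last letter is 'd' add the prefix fa-; stems whose second-to-last letter is 'g' add be- … -ani around the stem; stems whose second-to-last letter is 'k' repeat the first consonant+vowel as a prefix.
So wabamlavw → wabamlavwal.

wabamlavwal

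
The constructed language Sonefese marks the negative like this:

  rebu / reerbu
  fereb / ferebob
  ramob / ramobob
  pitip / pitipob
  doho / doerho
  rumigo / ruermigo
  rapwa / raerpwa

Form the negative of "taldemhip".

ramob and doho both have last vowel 'o' yet inflect differently (ramobob, doerho), so the last vowel is not what conditions the rule; whether the stem ends in a vowel or a consonant is.
"taldemhip" ends in a consonant. The stems ending in a consonant (fereb → ferebob, pitip → pitipob, ramob → ramobob) add -ob.
The other pattern: stems ending in a vowel insert -er- after the first vowel.
So taldemhip → taldemhipob.

taldemhipob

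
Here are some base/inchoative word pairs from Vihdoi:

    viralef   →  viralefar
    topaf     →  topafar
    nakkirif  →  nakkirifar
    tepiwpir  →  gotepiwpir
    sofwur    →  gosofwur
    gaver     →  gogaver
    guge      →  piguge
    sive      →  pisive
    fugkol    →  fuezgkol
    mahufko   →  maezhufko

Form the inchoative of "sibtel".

siezbtel

"sibtel" ends in -l. The one such stem in the data (fugkol → fuezgkol) inserts -ez- after the first vowel (as does mahufko), so the same rule applies.
The other patterns: stems ending in -f add -ar; stems ending in -r add the prefix go-; stems ending in -e add the prefix pi-.
So sibtel → siezbtel.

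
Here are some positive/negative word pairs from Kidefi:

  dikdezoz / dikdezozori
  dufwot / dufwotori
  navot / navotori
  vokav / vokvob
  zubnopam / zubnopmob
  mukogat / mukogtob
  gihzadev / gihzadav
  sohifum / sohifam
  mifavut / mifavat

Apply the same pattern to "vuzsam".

dufwot and mukogat both end in -t yet inflect differently (dufwotori, mukogtob), so the final letter is not what conditions the rule; the last vowel is.
"vuzsam" has last vowel 'a'. The stems whose last vowel is 'a' (vokav → vokvob, zubnopam → zubnopmob, mukogat → mukogtob) delete the last vowel and add -ob.
The other patterns: stems whose last vowel is 'o' add -ori; stems whose last vowel is 'e' or 'u' change the last vowel to 'a'.
So vuzsam → vuzsmob.

vuzsmob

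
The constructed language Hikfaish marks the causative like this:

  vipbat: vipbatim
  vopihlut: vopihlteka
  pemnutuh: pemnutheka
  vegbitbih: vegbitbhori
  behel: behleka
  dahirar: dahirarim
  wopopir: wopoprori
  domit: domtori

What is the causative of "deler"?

vipbat and domit both end in -t yet inflect differently (vipbatim, domtori), so the final letter is not what conditions the rule; the last vowel is.
"deler" has last vowel 'e'. The one such stem in the data (behel → behleka) deletes the last vowel and adds -eka (as do pemnutuh, vopihlut), so the same rule applies.
The other patterns: stems whose last vowel is 'a' add -im; stems whose last vowel is 'i' delete the last vowel and add -ori.
So deler → delreka.

delreka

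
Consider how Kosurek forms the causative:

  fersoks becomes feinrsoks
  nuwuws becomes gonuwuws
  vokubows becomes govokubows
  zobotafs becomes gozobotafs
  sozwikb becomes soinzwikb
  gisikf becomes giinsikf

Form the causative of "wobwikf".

"wobwikf" has second-to-last letter 'k'. The stems whose second-to-last letter is 'k' (sozwikb → soinzwikb, gisikf → giinsikf, fersoks → feinrsoks) insert -in- after the first vowel.
The other pattern: stems whose second-to-last letter is 'f' or 'w' add the prefix go-.
So wobwikf → woinbwikf.

woinbwikf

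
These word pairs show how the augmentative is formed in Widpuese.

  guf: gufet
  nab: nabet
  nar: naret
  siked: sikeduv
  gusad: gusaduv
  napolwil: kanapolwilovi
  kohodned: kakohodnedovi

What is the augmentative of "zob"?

"zob" has 1 vowel. The stems with 1 vowel (guf → gufet, nab → nabet, nar → naret) add -et.
So zob → zobet.

zobet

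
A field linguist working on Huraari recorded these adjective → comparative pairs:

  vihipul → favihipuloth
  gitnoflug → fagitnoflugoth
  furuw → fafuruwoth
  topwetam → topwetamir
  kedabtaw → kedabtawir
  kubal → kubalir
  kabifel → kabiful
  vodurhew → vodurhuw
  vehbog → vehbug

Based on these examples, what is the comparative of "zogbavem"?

zogbavum

"zogbavem" has last vowel 'e'. The stems whose last vowel is 'e' (kabifel → kabiful, vodurhew → vodurhuw) change the last vowel to 'u'.
The other patterns: stems whose last vowel is 'u' add fa- … -oth around the stem; stems whose last vowel is 'a' add -ir.
So zogbavem → zogbavum.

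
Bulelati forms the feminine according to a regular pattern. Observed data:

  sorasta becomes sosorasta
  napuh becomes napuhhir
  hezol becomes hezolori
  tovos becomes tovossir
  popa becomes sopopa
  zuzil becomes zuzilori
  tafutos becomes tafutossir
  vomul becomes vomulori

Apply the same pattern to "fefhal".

hezol and tafutos both have last vowel 'o' yet inflect differently (hezolori, tafutossir), so the last vowel is not what conditions the rule; the final letter is.
"fefhal" ends in -l. The stems ending in -l (vomul → vomulori, zuzil → zuzilori, hezol → hezolori) add -ori.
So fefhal → fefhalori.

fefhalori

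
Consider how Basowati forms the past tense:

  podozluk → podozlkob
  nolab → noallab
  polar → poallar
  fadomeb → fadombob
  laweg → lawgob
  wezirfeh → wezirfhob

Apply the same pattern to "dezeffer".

dezeffrob

nolab and fadomeb both end in -b yet inflect differently (noallab, fadombob), so the final letter is not what conditions the rule; the last vowel is.
"dezeffer" has last vowel 'e'. The stems whose last vowel is 'e' (wezirfeh → wezirfhob, laweg → lawgob, fadomeb → fadombob) delete the last vowel and add -ob.
The other pattern: stems whose last vowel is 'a' insert -al- after the first vowel.
So dezeffer → dezeffrob.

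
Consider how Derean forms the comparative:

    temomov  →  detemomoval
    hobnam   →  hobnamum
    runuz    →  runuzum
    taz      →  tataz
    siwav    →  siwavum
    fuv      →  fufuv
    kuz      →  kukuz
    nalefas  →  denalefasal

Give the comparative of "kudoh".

"kudoh" has 2 vowels. The stems with 2 vowels (hobnam → hobnamum, siwav → siwavum, runuz → runuzum) add -um.
The other patterns: stems with 1 vowel repeat the first consonant+vowel as a prefix; stems with 3 vowels add de- … -al around the stem.
So kudoh → kudohum.

kudohum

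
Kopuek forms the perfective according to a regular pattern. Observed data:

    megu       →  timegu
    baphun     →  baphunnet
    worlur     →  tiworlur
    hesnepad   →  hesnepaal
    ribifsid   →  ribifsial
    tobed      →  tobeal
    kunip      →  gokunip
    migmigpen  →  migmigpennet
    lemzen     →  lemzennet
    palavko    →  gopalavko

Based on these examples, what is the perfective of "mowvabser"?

timowvabser

ribifsid and kunip both have last vowel 'i' yet inflect differently (ribifsial, gokunip), so the last vowel is not what conditions the rule; the final letter is.
"mowvabser" ends in -r. The one such stem in the data (worlur → tiworlur) adds the prefix ti-, so the same rule applies.
So mowvabser → timowvabser.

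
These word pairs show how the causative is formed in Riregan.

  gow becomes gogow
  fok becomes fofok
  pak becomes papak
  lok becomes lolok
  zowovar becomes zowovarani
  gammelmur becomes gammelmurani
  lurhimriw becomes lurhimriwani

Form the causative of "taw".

gow and lurhimriw both end in -w yet inflect differently (gogow, lurhimriwani), so the final letter is not what conditions the rule; the number of vowels is.
"taw" has 1 vowel. The stems with 1 vowel (gow → gogow, fok → fofok, pak → papak) repeat the first consonant+vowel as a prefix.
So taw → tataw.

tataw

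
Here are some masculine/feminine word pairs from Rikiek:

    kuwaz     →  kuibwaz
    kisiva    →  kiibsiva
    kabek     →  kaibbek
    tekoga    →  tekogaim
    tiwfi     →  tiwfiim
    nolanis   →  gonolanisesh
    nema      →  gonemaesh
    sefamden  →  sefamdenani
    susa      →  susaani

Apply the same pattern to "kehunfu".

kisiva and tekoga both end in -a yet inflect differently (kiibsiva, tekogaim), so the final letter is not what conditions the rule; the first letter is.
"kehunfu" begins with k-. The stems beginning with k- (kuwaz → kuibwaz, kisiva → kiibsiva, kabek → kaibbek) insert -ib- after the first vowel.
So kehunfu → keibhunfu.

keibhunfu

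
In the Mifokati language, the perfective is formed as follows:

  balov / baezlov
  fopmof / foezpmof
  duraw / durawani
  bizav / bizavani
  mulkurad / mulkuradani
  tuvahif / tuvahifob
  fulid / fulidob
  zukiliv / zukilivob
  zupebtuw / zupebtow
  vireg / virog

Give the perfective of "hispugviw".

hispugviwob

balov and bizav both end in -v yet inflect differently (baezlov, bizavani), so the final letter is not what conditions the rule; the last vowel is.
"hispugviw" has last vowel 'i'. The stems whose last vowel is 'i' (tuvahif → tuvahifob, fulid → fulidob, zukiliv → zukilivob) add -ob.
The other patterns: stems whose last vowel is 'o' insert -ez- after the first vowel; stems whose last vowel is 'a' add -ani; stems whose last vowel is 'e' or 'u' change the last vowel to 'o'.
So hispugviw → hispugviwob.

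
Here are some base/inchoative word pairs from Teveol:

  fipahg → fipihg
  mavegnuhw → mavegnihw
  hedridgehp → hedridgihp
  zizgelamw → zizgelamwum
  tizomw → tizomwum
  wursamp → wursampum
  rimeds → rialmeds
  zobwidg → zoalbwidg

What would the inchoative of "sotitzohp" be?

sotitzihp

"sotitzohp" has second-to-last letter 'h'. The stems whose second-to-last letter is 'h' (fipahg → fipihg, mavegnuhw → mavegnihw, hedridgehp → hedridgihp) change the last vowel to 'i'.
So sotitzohp → sotitzihp.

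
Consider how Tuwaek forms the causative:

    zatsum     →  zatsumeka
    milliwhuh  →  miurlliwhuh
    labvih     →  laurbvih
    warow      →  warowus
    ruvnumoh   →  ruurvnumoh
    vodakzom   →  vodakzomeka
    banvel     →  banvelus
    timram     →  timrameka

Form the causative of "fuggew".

fuggewus

milliwhuh and zatsum both have last vowel 'u' yet inflect differently (miurlliwhuh, zatsumeka), so the last vowel is not what conditions the rule; the final letter is.
"fuggew" ends in -w. The one such stem in the data (warow → warowus) adds -us, so the same rule applies.
The other patterns: stems ending in -h insert -ur- after the first vowel; stems ending in -m add -eka.
So fuggew → fuggewus.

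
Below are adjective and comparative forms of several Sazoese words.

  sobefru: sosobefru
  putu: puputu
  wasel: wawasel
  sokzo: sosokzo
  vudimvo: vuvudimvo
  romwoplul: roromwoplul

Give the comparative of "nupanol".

Every pair shown (sobefru → sosobefru, putu → puputu, wasel → wawasel, …) follows the same rule: repeat the first consonant+vowel as a prefix.
So nupanol → nunupanol.

nunupanol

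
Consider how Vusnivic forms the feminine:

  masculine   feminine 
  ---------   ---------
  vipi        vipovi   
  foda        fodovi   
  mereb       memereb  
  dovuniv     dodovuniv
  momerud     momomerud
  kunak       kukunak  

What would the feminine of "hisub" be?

hihisub

"hisub" ends in a consonant. The stems ending in a consonant (mereb → memereb, dovuniv → dodovuniv, momerud → momomerud) repeat the first consonant+vowel as a prefix.
The other pattern: stems ending in a vowel drop the final letter and add -ovi.
So hisub → hihisub.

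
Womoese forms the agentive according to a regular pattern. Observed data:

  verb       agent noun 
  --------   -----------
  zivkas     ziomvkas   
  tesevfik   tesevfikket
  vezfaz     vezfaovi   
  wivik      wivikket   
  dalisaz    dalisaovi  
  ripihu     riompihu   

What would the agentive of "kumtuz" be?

dalisaz and zivkas both have last vowel 'a' yet inflect differently (dalisaovi, ziomvkas), so the last vowel is not what conditions the rule; the final letter is.
"kumtuz" ends in -z. The stems ending in -z (dalisaz → dalisaovi, vezfaz → vezfaovi) drop the final letter and add -ovi.
The other patterns: stems ending in -k double the final consonant and add -et; stems ending in -s or -u insert -om- after the first vowel.
So kumtuz → kumtuovi.

kumtuovi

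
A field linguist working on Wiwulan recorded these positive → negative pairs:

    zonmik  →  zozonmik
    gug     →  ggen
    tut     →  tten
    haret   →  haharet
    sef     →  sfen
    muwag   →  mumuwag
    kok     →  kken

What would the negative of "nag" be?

"nag" has 1 vowel. The stems with 1 vowel (kok → kken, tut → tten, sef → sfen) delete the last vowel and add -en.
So nag → ngen.

ngen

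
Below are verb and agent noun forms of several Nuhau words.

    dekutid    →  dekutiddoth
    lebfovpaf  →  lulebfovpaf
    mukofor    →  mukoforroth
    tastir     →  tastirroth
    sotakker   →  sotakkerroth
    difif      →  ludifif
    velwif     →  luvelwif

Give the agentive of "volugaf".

velwif and tastir both have last vowel 'i' yet inflect differently (luvelwif, tastirroth), so the last vowel is not what conditions the rule; the final letter is.
"volugaf" ends in -f. The stems ending in -f (velwif → luvelwif, difif → ludifif, lebfovpaf → lulebfovpaf) add the prefix lu-.
So volugaf → luvolugaf.

luvolugaf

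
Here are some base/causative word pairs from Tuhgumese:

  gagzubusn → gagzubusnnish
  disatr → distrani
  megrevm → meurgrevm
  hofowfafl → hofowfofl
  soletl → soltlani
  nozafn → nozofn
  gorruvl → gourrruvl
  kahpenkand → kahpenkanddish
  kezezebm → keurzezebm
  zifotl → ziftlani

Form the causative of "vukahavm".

vuurkahavm

zifotl and hofowfafl both end in -l yet inflect differently (ziftlani, hofowfofl), so the final letter is not what conditions the rule; the second-to-last letter is.
"vukahavm" has second-to-last letter 'v'. The stems whose second-to-last letter is 'v' (megrevm → meurgrevm, gorruvl → gourrruvl) insert -ur- after the first vowel.
The other patterns: stems whose second-to-last letter is 't' delete the last vowel and add -ani; stems whose second-to-last letter is 'f' change the last vowel to 'o'; stems whose second-to-last letter is 'n' or 's' double the final consonant and add -ish.
So vukahavm → vuurkahavm.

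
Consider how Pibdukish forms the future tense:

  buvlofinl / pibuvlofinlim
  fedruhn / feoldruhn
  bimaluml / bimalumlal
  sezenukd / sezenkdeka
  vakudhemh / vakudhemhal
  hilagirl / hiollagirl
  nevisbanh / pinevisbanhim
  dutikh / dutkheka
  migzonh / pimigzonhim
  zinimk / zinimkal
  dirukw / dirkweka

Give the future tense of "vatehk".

vaoltehk

"vatehk" has second-to-last letter 'h'. The one such stem in the data (fedruhn → feoldruhn) inserts -ol- after the first vowel (as does hilagirl), so the same rule applies.
The other patterns: stems whose second-to-last letter is 'k' delete the last vowel and add -eka; stems whose second-to-last letter is 'm' add -al; stems whose second-to-last letter is 'n' add pi- … -im around the stem.
So vatehk → vaoltehk.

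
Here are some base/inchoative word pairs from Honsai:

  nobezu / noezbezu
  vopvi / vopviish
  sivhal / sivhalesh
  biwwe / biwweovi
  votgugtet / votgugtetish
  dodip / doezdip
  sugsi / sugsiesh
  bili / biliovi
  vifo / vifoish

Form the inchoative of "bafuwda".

sugsi and vopvi both end in -i yet inflect differently (sugsiesh, vopviish), so the final letter is not what conditions the rule; the first letter is.
"bafuwda" begins with b-. The stems beginning with b- (bili → biliovi, biwwe → biwweovi) add -ovi.
So bafuwda → bafuwdaovi.

bafuwdaovi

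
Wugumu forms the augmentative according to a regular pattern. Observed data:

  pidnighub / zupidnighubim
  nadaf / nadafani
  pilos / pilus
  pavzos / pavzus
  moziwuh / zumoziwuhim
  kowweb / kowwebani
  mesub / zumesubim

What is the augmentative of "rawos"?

mesub and kowweb both end in -b yet inflect differently (zumesubim, kowwebani), so the final letter is not what conditions the rule; the last vowel is.
"rawos" has last vowel 'o'. The stems whose last vowel is 'o' (pavzos → pavzus, pilos → pilus) change the last vowel to 'u'.
The other patterns: stems whose last vowel is 'u' add zu- … -im around the stem; stems whose last vowel is 'a' or 'e' add -ani.
So rawos → rawus.

rawus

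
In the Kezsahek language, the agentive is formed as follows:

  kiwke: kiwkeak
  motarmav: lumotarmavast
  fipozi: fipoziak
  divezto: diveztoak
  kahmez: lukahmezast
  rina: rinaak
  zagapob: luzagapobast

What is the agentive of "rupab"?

lurupabast

"rupab" ends in a consonant. The stems ending in a consonant (kahmez → lukahmezast, motarmav → lumotarmavast, zagapob → luzagapobast) add lu- … -ast around the stem.
The other pattern: stems ending in a vowel add -ak.
So rupab → lurupabast.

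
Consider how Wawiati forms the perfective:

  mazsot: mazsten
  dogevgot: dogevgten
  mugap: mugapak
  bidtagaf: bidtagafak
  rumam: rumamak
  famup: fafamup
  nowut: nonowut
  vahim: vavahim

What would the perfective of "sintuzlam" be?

sintuzlamak

mugap and famup both end in -p yet inflect differently (mugapak, fafamup), so the final letter is not what conditions the rule; the last vowel is.
"sintuzlam" has last vowel 'a'. The stems whose last vowel is 'a' (mugap → mugapak, bidtagaf → bidtagafak, rumam → rumamak) add -ak.
So sintuzlam → sintuzlamak.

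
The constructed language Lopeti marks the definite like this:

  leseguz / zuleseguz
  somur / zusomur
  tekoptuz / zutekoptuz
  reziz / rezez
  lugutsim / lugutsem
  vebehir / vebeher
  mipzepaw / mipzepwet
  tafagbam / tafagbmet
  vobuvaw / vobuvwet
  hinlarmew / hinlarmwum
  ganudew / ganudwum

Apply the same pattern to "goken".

leseguz and reziz both end in -z yet inflect differently (zuleseguz, rezez), so the final letter is not what conditions the rule; the last vowel is.
"goken" has last vowel 'e'. The stems whose last vowel is 'e' (hinlarmew → hinlarmwum, ganudew → ganudwum) delete the last vowel and add -um.
The other patterns: stems whose last vowel is 'u' add the prefix zu-; stems whose last vowel is 'i' change the last vowel to 'e'; stems whose last vowel is 'a' delete the last vowel and add -et.
So goken → goknum.

goknum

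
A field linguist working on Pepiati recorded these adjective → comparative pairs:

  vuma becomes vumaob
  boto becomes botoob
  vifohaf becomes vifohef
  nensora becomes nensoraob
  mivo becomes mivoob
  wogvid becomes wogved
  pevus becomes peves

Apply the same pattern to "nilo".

niloob

nensora and vifohaf both have last vowel 'a' yet inflect differently (nensoraob, vifohef), so the last vowel is not what conditions the rule; whether the stem ends in a vowel or a consonant is.
"nilo" ends in a vowel. The stems ending in a vowel (nensora → nensoraob, mivo → mivoob, vuma → vumaob) add -ob.
The other pattern: stems ending in a consonant change the last vowel to 'e'.
So nilo → niloob.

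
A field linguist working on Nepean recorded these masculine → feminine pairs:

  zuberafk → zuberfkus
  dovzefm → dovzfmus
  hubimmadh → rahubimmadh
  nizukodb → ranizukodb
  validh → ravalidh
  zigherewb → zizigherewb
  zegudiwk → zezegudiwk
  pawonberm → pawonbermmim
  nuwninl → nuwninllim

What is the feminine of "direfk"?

dirfkus

nizukodb and zigherewb both end in -b yet inflect differently (ranizukodb, zizigherewb), so the final letter is not what conditions the rule; the second-to-last letter is.
"direfk" has second-to-last letter 'f'. The stems whose second-to-last letter is 'f' (zuberafk → zuberfkus, dovzefm → dovzfmus) delete the last vowel and add -us.
So direfk → dirfkus.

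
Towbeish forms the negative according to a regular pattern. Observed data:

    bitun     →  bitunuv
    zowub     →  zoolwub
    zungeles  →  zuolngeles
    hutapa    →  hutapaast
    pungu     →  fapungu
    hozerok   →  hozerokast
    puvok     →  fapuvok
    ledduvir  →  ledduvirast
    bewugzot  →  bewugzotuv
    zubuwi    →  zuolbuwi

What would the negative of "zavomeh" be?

zaolvomeh

"zavomeh" begins with z-. The stems beginning with z- (zubuwi → zuolbuwi, zowub → zoolwub, zungeles → zuolngeles) insert -ol- after the first vowel.
The other patterns: stems beginning with b- add -uv; stems beginning with p- add the prefix fa-; stems beginning with h- or l- add -ast.
So zavomeh → zaolvomeh.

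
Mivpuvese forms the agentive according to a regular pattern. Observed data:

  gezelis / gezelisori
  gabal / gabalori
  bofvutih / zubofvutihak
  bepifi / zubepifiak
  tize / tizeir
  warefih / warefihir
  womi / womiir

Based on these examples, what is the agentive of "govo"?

govoori

bofvutih and warefih both end in -h yet inflect differently (zubofvutihak, warefihir), so the final letter is not what conditions the rule; the first letter is.
"govo" begins with g-. The stems beginning with g- (gezelis → gezelisori, gabal → gabalori) add -ori.
So govo → govoori.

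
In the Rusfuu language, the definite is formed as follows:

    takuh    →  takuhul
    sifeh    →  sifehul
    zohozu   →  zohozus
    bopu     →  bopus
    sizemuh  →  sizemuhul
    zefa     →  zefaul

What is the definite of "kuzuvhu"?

"kuzuvhu" ends in -u. The stems ending in -u (zohozu → zohozus, bopu → bopus) drop the final letter and add -us.
The other pattern: stems ending in -a or -h add -ul.
So kuzuvhu → kuzuvhus.

kuzuvhus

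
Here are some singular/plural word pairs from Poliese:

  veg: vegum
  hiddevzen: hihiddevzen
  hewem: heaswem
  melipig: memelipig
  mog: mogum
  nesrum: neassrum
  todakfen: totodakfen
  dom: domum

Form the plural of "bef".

dom and hewem both end in -m yet inflect differently (domum, heaswem), so the final letter is not what conditions the rule; the number of vowels is.
"bef" has 1 vowel. The stems with 1 vowel (dom → domum, mog → mogum, veg → vegum) add -um.
So bef → befum.

befum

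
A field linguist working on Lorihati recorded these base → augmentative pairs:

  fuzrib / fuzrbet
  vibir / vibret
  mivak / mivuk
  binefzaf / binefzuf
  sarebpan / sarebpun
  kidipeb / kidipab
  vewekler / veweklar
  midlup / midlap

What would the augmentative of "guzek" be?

guzak

fuzrib and kidipeb both end in -b yet inflect differently (fuzrbet, kidipab), so the final letter is not what conditions the rule; the last vowel is.
"guzek" has last vowel 'e'. The stems whose last vowel is 'e' (kidipeb → kidipab, vewekler → veweklar) change the last vowel to 'a'.
So guzek → guzak.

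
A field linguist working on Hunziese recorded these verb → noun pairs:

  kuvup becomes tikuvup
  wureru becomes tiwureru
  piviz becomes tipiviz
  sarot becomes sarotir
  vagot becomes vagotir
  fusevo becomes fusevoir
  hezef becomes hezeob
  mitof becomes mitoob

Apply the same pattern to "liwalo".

sarot and mitof both have last vowel 'o' yet inflect differently (sarotir, mitoob), so the last vowel is not what conditions the rule; the final letter is.
"liwalo" ends in -o. The one such stem in the data (fusevo → fusevoir) adds -ir, so the same rule applies.
The other patterns: stems ending in -f drop the final letter and add -ob; stems ending in -p, -u or -z add the prefix ti-.
So liwalo → liwaloir.

liwaloir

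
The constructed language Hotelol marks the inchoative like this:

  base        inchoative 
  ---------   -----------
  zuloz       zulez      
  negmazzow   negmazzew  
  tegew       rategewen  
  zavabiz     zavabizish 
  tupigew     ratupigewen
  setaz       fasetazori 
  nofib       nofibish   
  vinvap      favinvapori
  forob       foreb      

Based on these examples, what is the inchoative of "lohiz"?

"lohiz" has last vowel 'i'. The stems whose last vowel is 'i' (zavabiz → zavabizish, nofib → nofibish) add -ish.
The other patterns: stems whose last vowel is 'e' add ra- … -en around the stem; stems whose last vowel is 'o' change the last vowel to 'e'; stems whose last vowel is 'a' add fa- … -ori around the stem.
So lohiz → lohizish.

lohizish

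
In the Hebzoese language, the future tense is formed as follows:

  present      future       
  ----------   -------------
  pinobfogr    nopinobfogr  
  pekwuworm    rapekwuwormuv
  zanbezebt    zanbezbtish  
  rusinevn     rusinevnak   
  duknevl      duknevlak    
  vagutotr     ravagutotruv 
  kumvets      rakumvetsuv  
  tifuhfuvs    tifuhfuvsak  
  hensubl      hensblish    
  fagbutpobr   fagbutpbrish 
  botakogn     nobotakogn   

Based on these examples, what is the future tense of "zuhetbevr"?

rusinevn and botakogn both end in -n yet inflect differently (rusinevnak, nobotakogn), so the final letter is not what conditions the rule; the second-to-last letter is.
"zuhetbevr" has second-to-last letter 'v'. The stems whose second-to-last letter is 'v' (rusinevn → rusinevnak, duknevl → duknevlak, tifuhfuvs → tifuhfuvsak) add -ak.
The other patterns: stems whose second-to-last letter is 'g' add the prefix no-; stems whose second-to-last letter is 'b' delete the last vowel and add -ish; stems whose second-to-last letter is 'r' or 't' add ra- … -uv around the stem.
So zuhetbevr → zuhetbevrak.

zuhetbevrak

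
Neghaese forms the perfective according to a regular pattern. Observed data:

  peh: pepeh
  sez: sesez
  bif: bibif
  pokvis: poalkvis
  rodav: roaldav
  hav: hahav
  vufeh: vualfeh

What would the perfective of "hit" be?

hihit

"hit" has 1 vowel. The stems with 1 vowel (hav → hahav, bif → bibif, sez → sesez) repeat the first consonant+vowel as a prefix.
So hit → hihit.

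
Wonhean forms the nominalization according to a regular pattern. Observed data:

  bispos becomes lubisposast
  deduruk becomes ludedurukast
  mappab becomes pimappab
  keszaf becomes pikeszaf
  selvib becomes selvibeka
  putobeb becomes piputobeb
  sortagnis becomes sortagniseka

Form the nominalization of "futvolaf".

pifutvolaf

mappab and selvib both end in -b yet inflect differently (pimappab, selvibeka), so the final letter is not what conditions the rule; the last vowel is.
"futvolaf" has last vowel 'a'. The stems whose last vowel is 'a' (mappab → pimappab, keszaf → pikeszaf) add the prefix pi-.
So futvolaf → pifutvolaf.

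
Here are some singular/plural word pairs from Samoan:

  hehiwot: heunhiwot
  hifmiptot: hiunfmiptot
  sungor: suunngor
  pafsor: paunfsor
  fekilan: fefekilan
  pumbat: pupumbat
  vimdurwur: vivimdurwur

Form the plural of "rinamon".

riunnamon

"rinamon" has last vowel 'o'. The stems whose last vowel is 'o' (hehiwot → heunhiwot, hifmiptot → hiunfmiptot, sungor → suunngor) insert -un- after the first vowel.
The other pattern: stems whose last vowel is 'a' or 'u' repeat the first consonant+vowel as a prefix.
So rinamon → riunnamon.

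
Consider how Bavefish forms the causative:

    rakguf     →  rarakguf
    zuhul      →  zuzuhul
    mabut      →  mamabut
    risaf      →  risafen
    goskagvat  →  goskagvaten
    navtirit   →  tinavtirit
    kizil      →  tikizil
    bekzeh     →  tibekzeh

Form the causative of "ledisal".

ledisalen

rakguf and risaf both end in -f yet inflect differently (rarakguf, risafen), so the final letter is not what conditions the rule; the last vowel is.
"ledisal" has last vowel 'a'. The stems whose last vowel is 'a' (risaf → risafen, goskagvat → goskagvaten) add -en.
So ledisal → ledisalen.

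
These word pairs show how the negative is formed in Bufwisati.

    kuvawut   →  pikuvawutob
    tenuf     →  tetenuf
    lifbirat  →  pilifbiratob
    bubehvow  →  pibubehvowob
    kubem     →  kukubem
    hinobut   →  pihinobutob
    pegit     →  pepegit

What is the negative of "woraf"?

woworaf

kuvawut and pegit both end in -t yet inflect differently (pikuvawutob, pepegit), so the final letter is not what conditions the rule; the number of vowels is.
"woraf" has 2 vowels. The stems with 2 vowels (tenuf → tetenuf, kubem → kukubem, pegit → pepegit) repeat the first consonant+vowel as a prefix.
So woraf → woworaf.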